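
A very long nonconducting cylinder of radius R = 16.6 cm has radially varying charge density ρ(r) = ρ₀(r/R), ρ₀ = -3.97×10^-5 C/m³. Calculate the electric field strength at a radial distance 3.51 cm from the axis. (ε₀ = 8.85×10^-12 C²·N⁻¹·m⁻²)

1.11×10^4 N/C

By cylindrical symmetry E is radial; use a coaxial Gaussian cylinder of radius 3.51 cm and length L (r < R).
Integrating ρ over the cross-section to radius r: λ_enc = (2πρ₀/R) ∫₀^r r'^2 dr' = 2πρ₀ r^3/(3·R) = -2.166×10^-8 C/m.
Gauss's law: E·2πrL = λ_enc L/ε₀.
E = |λ_enc|/(2πε₀r) = (2.166×10^-8)/(2π·8.85×10^-12·0.0351) = 1.11e4 N/C.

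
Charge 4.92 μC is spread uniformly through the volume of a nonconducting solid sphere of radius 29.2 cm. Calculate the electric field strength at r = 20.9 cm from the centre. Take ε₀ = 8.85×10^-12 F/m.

By spherical symmetry E is radial; choose a Gaussian sphere of radius r = 20.9 cm (r < R).
For a uniform sphere the enclosed fraction is (r/R)³, so Q_enc = (4.92 μC)(0.209/0.292)³ = 1.804×10^-6 C.
Since E is radial and uniform over the Gaussian sphere, Φ = E·4πr² = Q_enc/ε₀.
E = |Q_enc|/(4πε₀r²) = (1.804×10^-6)/(4π·8.85×10^-12·(0.209)²) = 3.71e5 N/C.

3.71e5 N/C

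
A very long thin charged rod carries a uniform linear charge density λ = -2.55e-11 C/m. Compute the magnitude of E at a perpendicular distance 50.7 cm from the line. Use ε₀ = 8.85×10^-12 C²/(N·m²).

Coaxial Gaussian cylinder, radius r = 50.7 cm, length L.
Q_enc = λL, so λ_enc = -2.55×10^-11 C/m.
Gauss's law: E·2πrL = λ_enc L/ε₀.
E = |λ_enc|/(2πε₀r) = (2.55×10^-11)/(2π·8.85×10^-12·0.507) = 0.905 N/C.

|E| ≈ 0.905 N/C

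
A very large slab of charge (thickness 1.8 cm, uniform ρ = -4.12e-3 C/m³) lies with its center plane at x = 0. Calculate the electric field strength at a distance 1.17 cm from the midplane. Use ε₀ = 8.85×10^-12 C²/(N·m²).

The point |x| = 1.17 cm lies outside the slab (half-thickness 0.009 m). A symmetric pillbox spanning the full slab encloses Q_enc = ρ·d·A.
Flux = 2EA ⇒ E = |ρ|d/(2ε₀), independent of distance outside.
E = (4.12×10^-3)(0.018)/(2·8.85×10^-12) = 4.19×10^6 N/C.

E ≈ 4.19×10^6 N/C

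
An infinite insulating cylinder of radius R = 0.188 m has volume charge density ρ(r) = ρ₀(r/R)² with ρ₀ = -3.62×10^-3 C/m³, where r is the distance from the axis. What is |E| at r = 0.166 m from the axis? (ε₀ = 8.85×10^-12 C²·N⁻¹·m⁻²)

|E| ≈ 1.32×10^7 N/C

By cylindrical symmetry E is radial; use a coaxial Gaussian cylinder of radius 0.166 m and length L (r < R).
Integrating ρ over the cross-section to radius r: λ_enc = (2πρ₀/R²) ∫₀^r r'^3 dr' = 2πρ₀ r^4/(4·R²) = -1.222×10^-4 C/m.
Applying ∮E·dA = Q_enc/ε₀ with the end caps contributing no flux:
E = |λ_enc|/(2πε₀r) = (1.222×10^-4)/(2π·8.85×10^-12·0.166) = 1.32e7 N/C.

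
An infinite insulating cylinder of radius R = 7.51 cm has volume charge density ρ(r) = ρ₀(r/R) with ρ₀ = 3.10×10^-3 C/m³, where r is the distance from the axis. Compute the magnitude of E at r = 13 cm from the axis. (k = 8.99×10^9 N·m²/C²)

|E| = 5.06×10^6 V/m

By cylindrical symmetry E is radial; use a coaxial Gaussian cylinder of radius 13 cm and length L (r > R, full charge per length enclosed).
λ_enc = 2π ∫₀^R ρ₀(r'/R)^1 r' dr' = 2πρ₀R²/3 = 3.662e-5 C/m.
Gauss's law: E·2πrL = λ_enc L/ε₀.
E = 2k|λ_enc|/r = 2(8.99×10^9)(3.662e-5)/(0.13) = 5.06×10^6 N/C.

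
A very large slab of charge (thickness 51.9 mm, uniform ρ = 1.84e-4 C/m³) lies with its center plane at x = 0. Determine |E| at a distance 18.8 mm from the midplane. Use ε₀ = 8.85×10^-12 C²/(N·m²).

By symmetry E is perpendicular to the slab. A Gaussian pillbox from −18.8 mm to +18.8 mm (face area A) lies entirely within the slab.
Q_enc = ρ·(2x)·A and flux = 2EA, so 2EA = 2ρxA/ε₀ ⇒ E = |ρ|x/ε₀.
E = (1.84×10^-4)(0.0188)/(8.85×10^-12) = 3.91×10^5 N/C.

E = 3.91×10^5 V/m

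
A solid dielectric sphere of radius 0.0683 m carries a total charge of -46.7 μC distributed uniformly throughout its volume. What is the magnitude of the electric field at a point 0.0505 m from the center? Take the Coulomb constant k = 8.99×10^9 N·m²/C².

By spherical symmetry E is radial; choose a Gaussian sphere of radius r = 0.0505 m (r < R).
For a uniform sphere the enclosed fraction is (r/R)³, so Q_enc = (-46.7 μC)(0.0505/0.0683)³ = -1.888×10^-5 C.
By Gauss's law, ∮E·dA = E·4πr² = Q_enc/ε₀.
E = k|Q_enc|/r² = (8.99×10^9)(1.888×10^-5)/(0.0505)² = 6.65×10^7 N/C.

E ≈ 6.65e7 V/m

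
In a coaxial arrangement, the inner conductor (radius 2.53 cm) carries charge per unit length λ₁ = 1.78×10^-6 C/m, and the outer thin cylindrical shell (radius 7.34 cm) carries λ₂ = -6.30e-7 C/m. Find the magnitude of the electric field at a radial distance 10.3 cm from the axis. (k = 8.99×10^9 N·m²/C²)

Take a coaxial cylindrical Gaussian surface of radius r = 10.3 cm and length L (r > 7.34 cm, enclosing both).
λ_enc = λ₁ + λ₂ = (1.78×10^-6) + (-6.30×10^-7) = 1.15×10^-6 C/m.
Gauss's law: E·2πrL = λ_enc L/ε₀.
E = 2k|λ_enc|/r = 2(8.99×10^9)(1.15e-6)/(0.103) = 2.01×10^5 N/C.

2.01×10^5 N/C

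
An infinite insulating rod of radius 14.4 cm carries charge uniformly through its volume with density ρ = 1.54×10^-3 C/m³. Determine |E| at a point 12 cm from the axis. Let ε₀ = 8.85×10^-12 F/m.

Take a coaxial cylindrical Gaussian surface of radius r = 12 cm and length L (r < R).
Charge inside radius r per length L is ρ·πr²·L, so λ_enc = ρπr² = 6.967×10^-5 C/m.
Applying ∮E·dA = Q_enc/ε₀ with the end caps contributing no flux:
E = |λ_enc|/(2πε₀r) = (6.967×10^-5)/(2π·8.85×10^-12·0.12) = 1.04×10^7 N/C.

|E| ≈ 1.04×10^7 N/C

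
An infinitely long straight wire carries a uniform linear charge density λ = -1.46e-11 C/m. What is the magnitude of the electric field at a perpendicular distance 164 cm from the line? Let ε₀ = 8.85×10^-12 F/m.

Coaxial Gaussian cylinder, radius r = 164 cm, length L.
Q_enc = λL, so λ_enc = -1.46×10^-11 C/m.
Applying ∮E·dA = Q_enc/ε₀ with the end caps contributing no flux:
E = |λ_enc|/(2πε₀r) = (1.46e-11)/(2π·8.85×10^-12·1.64) = 0.16 N/C.

0.16 V/m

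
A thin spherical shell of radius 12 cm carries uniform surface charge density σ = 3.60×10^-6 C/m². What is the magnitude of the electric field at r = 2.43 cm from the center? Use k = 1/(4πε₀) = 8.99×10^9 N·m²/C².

Use a concentric Gaussian sphere at r = 2.43 cm (inside the shell, r < 12 cm).
All the charge is outside the Gaussian surface: Q_enc = 0, hence E = 0 everywhere inside the shell.

|E| = 0 N/C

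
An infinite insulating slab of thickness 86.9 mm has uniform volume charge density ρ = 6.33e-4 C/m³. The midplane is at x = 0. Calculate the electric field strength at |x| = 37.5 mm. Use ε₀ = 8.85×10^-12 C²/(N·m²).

2.68e6 N/C

By symmetry E is perpendicular to the slab. A Gaussian pillbox from −37.5 mm to +37.5 mm (face area A) lies entirely within the slab.
Q_enc = ρ·(2x)·A and flux = 2EA, so 2EA = 2ρxA/ε₀ ⇒ E = |ρ|x/ε₀.
E = (6.33×10^-4)(0.0375)/(8.85×10^-12) = 2.68×10^6 N/C.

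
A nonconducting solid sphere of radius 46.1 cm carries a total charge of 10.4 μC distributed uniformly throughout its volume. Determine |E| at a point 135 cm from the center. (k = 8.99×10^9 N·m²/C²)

E ≈ 5.13e4 N/C

By spherical symmetry E is radial; choose a Gaussian sphere of radius r = 135 cm (r > R, so the entire charge is enclosed).
Q_enc = 10.4 μC = 1.04×10^-5 C.
Applying ∮E·dA = Q_enc/ε₀ with Φ = E(4πr²):
E = k|Q_enc|/r² = (8.99×10^9)(1.04×10^-5)/(1.35)² = 5.13e4 N/C.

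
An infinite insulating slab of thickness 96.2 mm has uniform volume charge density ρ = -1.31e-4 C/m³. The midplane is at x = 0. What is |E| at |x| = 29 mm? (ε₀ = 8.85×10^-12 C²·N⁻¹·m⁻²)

4.29×10^5 N/C

By symmetry E is perpendicular to the slab. A Gaussian pillbox from −29 mm to +29 mm (face area A) lies entirely within the slab.
Q_enc = ρ·(2x)·A and flux = 2EA, so 2EA = 2ρxA/ε₀ ⇒ E = |ρ|x/ε₀.
E = (1.31×10^-4)(0.029)/(8.85×10^-12) = 4.29×10^5 N/C.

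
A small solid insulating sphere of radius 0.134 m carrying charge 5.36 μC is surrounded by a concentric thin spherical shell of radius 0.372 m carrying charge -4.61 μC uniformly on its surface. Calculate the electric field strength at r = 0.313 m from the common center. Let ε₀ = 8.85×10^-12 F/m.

By spherical symmetry E is radial; choose a Gaussian sphere of radius r = 0.313 m (between the bodies, 0.134 m < r < 0.372 m).
The shell at 0.372 m lies outside the Gaussian surface, so Q_enc = 5.36 μC = 5.36×10^-6 C.
By Gauss's law, ∮E·dA = E·4πr² = Q_enc/ε₀.
E = |Q_enc|/(4πε₀r²) = (5.36×10^-6)/(4π·8.85×10^-12·(0.313)²) = 4.92×10^5 N/C.

|E| = 4.92×10^5 V/m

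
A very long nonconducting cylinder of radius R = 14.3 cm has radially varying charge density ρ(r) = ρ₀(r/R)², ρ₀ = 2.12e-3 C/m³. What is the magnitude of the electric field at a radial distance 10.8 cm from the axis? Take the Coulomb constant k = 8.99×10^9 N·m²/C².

3.69×10^6 N/C

By cylindrical symmetry E is radial; use a coaxial Gaussian cylinder of radius 10.8 cm and length L (r < R).
Integrating ρ over the cross-section to radius r: λ_enc = (2πρ₀/R²) ∫₀^r r'^3 dr' = 2πρ₀ r^4/(4·R²) = 2.216e-5 C/m.
Gauss's law: E·2πrL = λ_enc L/ε₀.
E = 2k|λ_enc|/r = 2(8.99×10^9)(2.216×10^-5)/(0.108) = 3.69×10^6 N/C.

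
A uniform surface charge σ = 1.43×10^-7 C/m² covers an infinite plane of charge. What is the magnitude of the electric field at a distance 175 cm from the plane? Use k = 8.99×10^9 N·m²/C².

E = 8.08×10^3 V/m

The symmetry is planar: E is normal to the sheet and the same magnitude on both sides. Take a pillbox straddling the sheet with end-cap area A.
Flux Φ = 2EA and Q_enc = σA, so 2EA = σA/ε₀ ⇒ E = |σ|/(2ε₀), independent of distance.
E = 2πk|σ| = 2π(8.99×10^9)(1.43×10^-7) = 8.08×10^3 N/C.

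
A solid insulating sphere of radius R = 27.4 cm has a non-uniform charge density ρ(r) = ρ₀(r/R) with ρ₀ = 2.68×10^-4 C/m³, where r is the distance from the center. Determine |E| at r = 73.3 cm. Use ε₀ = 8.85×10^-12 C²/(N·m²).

Use a concentric Gaussian sphere at r = 73.3 cm (r > R, all charge enclosed).
Q_enc = 4π ∫₀^R ρ₀(r'/R)^1 r'² dr' = 4πρ₀R³/4 = 1.732e-5 C.
Gauss's law: E·4πr² = Q_enc/ε₀.
E = |Q_enc|/(4πε₀r²) = (1.732×10^-5)/(4π·8.85×10^-12·(0.733)²) = 2.90×10^5 N/C.

2.90×10^5 N/C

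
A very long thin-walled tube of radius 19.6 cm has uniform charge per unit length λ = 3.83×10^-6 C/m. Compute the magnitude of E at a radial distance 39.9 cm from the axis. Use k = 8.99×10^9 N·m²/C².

Coaxial Gaussian cylinder, radius r = 39.9 cm, length L (r > 19.6 cm).
The full line charge is enclosed: λ_enc = 3.83e-6 C/m.
Applying ∮E·dA = Q_enc/ε₀ with the end caps contributing no flux:
E = 2k|λ_enc|/r = 2(8.99×10^9)(3.83×10^-6)/(0.399) = 1.73×10^5 N/C.

E = 1.73e5 V/m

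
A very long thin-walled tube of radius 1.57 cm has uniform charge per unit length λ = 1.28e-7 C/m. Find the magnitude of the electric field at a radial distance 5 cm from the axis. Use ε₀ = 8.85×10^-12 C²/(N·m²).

Coaxial Gaussian cylinder, radius r = 5 cm, length L (r > 1.57 cm).
The full line charge is enclosed: λ_enc = 1.28e-7 C/m.
Gauss's law: E·2πrL = λ_enc L/ε₀.
E = |λ_enc|/(2πε₀r) = (1.28e-7)/(2π·8.85×10^-12·0.05) = 4.60×10^4 N/C.

E = 4.60×10^4 V/m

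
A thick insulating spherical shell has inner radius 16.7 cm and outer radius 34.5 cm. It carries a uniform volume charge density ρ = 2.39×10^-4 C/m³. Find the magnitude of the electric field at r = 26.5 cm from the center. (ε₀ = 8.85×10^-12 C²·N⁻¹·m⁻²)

E ≈ 1.79e6 V/m

Take a concentric spherical Gaussian surface of radius r = 26.5 cm (within the shell material, 16.7 cm < r < 34.5 cm).
Enclosed charge is the volume from a to r: Q_enc = (4π/3)ρ(r³ − a³) = 1.397×10^-5 C.
By Gauss's law, ∮E·dA = E·4πr² = Q_enc/ε₀.
E = |Q_enc|/(4πε₀r²) = (1.397×10^-5)/(4π·8.85×10^-12·(0.265)²) = 1.79×10^6 N/C.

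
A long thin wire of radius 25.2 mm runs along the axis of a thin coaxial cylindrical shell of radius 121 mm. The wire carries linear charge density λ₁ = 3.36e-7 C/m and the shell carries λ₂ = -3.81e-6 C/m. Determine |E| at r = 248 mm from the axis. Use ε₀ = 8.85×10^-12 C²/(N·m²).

By cylindrical symmetry E is radial; use a coaxial Gaussian cylinder of radius 248 mm and length L (r > 121 mm, enclosing both).
λ_enc = λ₁ + λ₂ = (3.36×10^-7) + (-3.81×10^-6) = -3.474×10^-6 C/m.
Gauss's law: E·2πrL = λ_enc L/ε₀.
E = |λ_enc|/(2πε₀r) = (3.474×10^-6)/(2π·8.85×10^-12·0.248) = 2.52e5 N/C.

2.52×10^5 N/C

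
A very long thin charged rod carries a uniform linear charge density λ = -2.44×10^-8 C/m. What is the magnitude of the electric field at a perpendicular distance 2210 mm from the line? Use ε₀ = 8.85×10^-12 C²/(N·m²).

Take a coaxial cylindrical Gaussian surface of radius r = 2210 mm and length L.
Q_enc = λL, so λ_enc = -2.44×10^-8 C/m.
Gauss's law: E·2πrL = λ_enc L/ε₀.
E = |λ_enc|/(2πε₀r) = (2.44×10^-8)/(2π·8.85×10^-12·2.21) = 199 N/C.

199 N/C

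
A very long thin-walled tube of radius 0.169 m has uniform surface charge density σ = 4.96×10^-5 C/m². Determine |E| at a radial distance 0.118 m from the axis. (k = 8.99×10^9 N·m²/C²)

E = 0 (no enclosed charge)

Take a coaxial cylindrical Gaussian surface of radius r = 0.118 m and length L (r < 0.169 m, inside the shell).
No charge is enclosed, so Gauss's law gives E·2πrL = 0 ⇒ E = 0.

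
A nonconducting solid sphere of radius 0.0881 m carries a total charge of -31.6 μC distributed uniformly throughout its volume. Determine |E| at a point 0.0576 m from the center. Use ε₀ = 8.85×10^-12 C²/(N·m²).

By spherical symmetry E is radial; choose a Gaussian sphere of radius r = 0.0576 m (r < R).
For a uniform sphere the enclosed fraction is (r/R)³, so Q_enc = (-31.6 μC)(0.0576/0.0881)³ = -8.831e-6 C.
Gauss's law: E·4πr² = Q_enc/ε₀.
E = |Q_enc|/(4πε₀r²) = (8.831×10^-6)/(4π·8.85×10^-12·(0.0576)²) = 2.39×10^7 N/C.

E = 2.39×10^7 N/C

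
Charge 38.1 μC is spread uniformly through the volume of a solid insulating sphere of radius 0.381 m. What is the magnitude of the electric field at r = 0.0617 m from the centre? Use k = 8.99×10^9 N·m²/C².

E = 3.82×10^5 V/m

Symmetry ⇒ E = E(r) r̂. Gaussian sphere of radius r = 0.0617 m (r < R).
Only the charge within r is enclosed: Q_enc = Q·(r/R)³ = (38.1 μC)·(0.0617 m/0.381 m)³ = 1.618×10^-7 C.
By Gauss's law, ∮E·dA = E·4πr² = Q_enc/ε₀.
E = k|Q_enc|/r² = (8.99×10^9)(1.618×10^-7)/(0.0617)² = 3.82×10^5 N/C.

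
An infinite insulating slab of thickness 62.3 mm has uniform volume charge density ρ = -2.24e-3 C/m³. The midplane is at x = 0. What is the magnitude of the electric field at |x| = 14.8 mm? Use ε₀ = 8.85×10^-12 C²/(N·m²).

By symmetry E is perpendicular to the slab. A Gaussian pillbox from −14.8 mm to +14.8 mm (face area A) lies entirely within the slab.
Q_enc = ρ·(2x)·A and flux = 2EA, so 2EA = 2ρxA/ε₀ ⇒ E = |ρ|x/ε₀.
E = (2.24×10^-3)(0.0148)/(8.85×10^-12) = 3.75×10^6 N/C.

E ≈ 3.75×10^6 N/C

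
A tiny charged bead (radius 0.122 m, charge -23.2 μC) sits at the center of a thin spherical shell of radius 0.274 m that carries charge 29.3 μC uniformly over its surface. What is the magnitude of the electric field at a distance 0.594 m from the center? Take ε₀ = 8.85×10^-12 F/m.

E ≈ 1.55e5 V/m

Symmetry ⇒ E = E(r) r̂. Gaussian sphere of radius r = 0.594 m (r > 0.274 m, enclosing both).
Q_enc = (-23.2 μC) + (29.3 μC) = 6.10×10^-6 C.
Since E is radial and uniform over the Gaussian sphere, Φ = E·4πr² = Q_enc/ε₀.
E = |Q_enc|/(4πε₀r²) = (6.10×10^-6)/(4π·8.85×10^-12·(0.594)²) = 1.55e5 N/C.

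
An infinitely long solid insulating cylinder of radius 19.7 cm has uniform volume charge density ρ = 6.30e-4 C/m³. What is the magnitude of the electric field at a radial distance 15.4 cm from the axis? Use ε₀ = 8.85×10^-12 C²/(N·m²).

Choose a coaxial cylinder of radius r = 15.4 cm (arbitrary length L) as the Gaussian surface (r < R).
Charge inside radius r per length L is ρ·πr²·L, so λ_enc = ρπr² = 4.694×10^-5 C/m.
Gauss's law: E·2πrL = λ_enc L/ε₀.
E = |λ_enc|/(2πε₀r) = (4.694e-5)/(2π·8.85×10^-12·0.154) = 5.48×10^6 N/C.

|E| ≈ 5.48e6 N/C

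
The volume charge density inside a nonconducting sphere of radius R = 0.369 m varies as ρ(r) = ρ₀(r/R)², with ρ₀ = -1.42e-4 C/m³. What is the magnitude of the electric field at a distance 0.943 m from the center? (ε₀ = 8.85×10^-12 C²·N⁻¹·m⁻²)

Take a concentric spherical Gaussian surface of radius r = 0.943 m (r > R, all charge enclosed).
Q_enc = 4π ∫₀^R ρ₀(r'/R)^2 r'² dr' = 4πρ₀R³/5 = -1.793×10^-5 C.
Since E is radial and uniform over the Gaussian sphere, Φ = E·4πr² = Q_enc/ε₀.
E = |Q_enc|/(4πε₀r²) = (1.793×10^-5)/(4π·8.85×10^-12·(0.943)²) = 1.81×10^5 N/C.

E ≈ 1.81×10^5 N/C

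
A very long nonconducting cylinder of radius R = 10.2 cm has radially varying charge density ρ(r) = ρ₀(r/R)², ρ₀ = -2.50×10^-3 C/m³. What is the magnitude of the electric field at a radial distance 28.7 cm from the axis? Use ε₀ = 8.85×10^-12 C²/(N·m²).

2.56×10^6 N/C

Choose a coaxial cylinder of radius r = 28.7 cm (arbitrary length L) as the Gaussian surface (r > R, full charge per length enclosed).
λ_enc = 2π ∫₀^R ρ₀(r'/R)^2 r' dr' = 2πρ₀R²/4 = -4.086×10^-5 C/m.
Since E is radial and uniform over the curved surface, Φ = E·2πrL = Q_enc/ε₀ = λ_enc L/ε₀.
E = |λ_enc|/(2πε₀r) = (4.086e-5)/(2π·8.85×10^-12·0.287) = 2.56e6 N/C.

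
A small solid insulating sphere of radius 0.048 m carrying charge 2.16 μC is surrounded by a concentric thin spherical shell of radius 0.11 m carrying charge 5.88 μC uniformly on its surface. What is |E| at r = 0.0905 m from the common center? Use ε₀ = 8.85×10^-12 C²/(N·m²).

Use a concentric Gaussian sphere at r = 0.0905 m (between the bodies, 0.048 m < r < 0.11 m).
The shell at 0.11 m lies outside the Gaussian surface, so Q_enc = 2.16 μC = 2.16×10^-6 C.
Gauss's law: E·4πr² = Q_enc/ε₀.
E = |Q_enc|/(4πε₀r²) = (2.16×10^-6)/(4π·8.85×10^-12·(0.0905)²) = 2.37e6 N/C.

E = 2.37×10^6 N/C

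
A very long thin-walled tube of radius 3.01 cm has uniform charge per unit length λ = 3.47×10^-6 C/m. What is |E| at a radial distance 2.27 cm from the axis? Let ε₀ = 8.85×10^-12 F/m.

E = 0

Take a coaxial cylindrical Gaussian surface of radius r = 2.27 cm and length L (r < 3.01 cm, inside the shell).
All the surface charge lies outside this cylinder: Q_enc = 0, hence E = 0.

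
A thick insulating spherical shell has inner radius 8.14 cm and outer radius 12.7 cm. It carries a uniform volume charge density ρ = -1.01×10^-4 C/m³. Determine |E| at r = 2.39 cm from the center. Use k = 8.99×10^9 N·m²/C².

|E| = 0 V/m

Take a concentric spherical Gaussian surface of radius r = 2.39 cm (r < 8.14 cm, inside the empty cavity).
No charge is enclosed, so by Gauss's law E·4πr² = 0 ⇒ E = 0.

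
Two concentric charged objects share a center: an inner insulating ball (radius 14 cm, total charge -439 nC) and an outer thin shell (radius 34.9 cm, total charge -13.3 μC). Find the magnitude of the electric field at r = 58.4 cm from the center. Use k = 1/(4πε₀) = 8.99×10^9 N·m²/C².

E ≈ 3.62×10^5 N/C

Symmetry ⇒ E = E(r) r̂. Gaussian sphere of radius r = 58.4 cm (r > 34.9 cm, enclosing both).
Q_enc = (-439 nC) + (-13.3 μC) = -1.374e-5 C.
By Gauss's law, ∮E·dA = E·4πr² = Q_enc/ε₀.
E = k|Q_enc|/r² = (8.99×10^9)(1.374×10^-5)/(0.584)² = 3.62×10^5 N/C.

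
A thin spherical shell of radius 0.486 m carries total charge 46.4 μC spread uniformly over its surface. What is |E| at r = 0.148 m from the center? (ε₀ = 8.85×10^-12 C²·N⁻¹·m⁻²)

E = 0

Symmetry ⇒ E = E(r) r̂. Gaussian sphere of radius r = 0.148 m (inside the shell, r < 0.486 m).
All the charge is outside the Gaussian surface: Q_enc = 0, hence E = 0 everywhere inside the shell.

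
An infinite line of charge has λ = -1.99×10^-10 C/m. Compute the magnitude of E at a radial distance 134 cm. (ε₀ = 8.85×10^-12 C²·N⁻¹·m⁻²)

E ≈ 2.67 V/m

Take a coaxial cylindrical Gaussian surface of radius r = 134 cm and length L.
Q_enc = λL, so λ_enc = -1.99×10^-10 C/m.
Since E is radial and uniform over the curved surface, Φ = E·2πrL = Q_enc/ε₀ = λ_enc L/ε₀.
E = |λ_enc|/(2πε₀r) = (1.99×10^-10)/(2π·8.85×10^-12·1.34) = 2.67 N/C.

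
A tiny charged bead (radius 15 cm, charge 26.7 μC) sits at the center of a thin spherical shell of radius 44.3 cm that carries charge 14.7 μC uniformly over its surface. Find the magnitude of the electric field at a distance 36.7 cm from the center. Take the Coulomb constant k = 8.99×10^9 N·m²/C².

Use a concentric Gaussian sphere at r = 36.7 cm (between the bodies, 15 cm < r < 44.3 cm).
Only the inner charge is enclosed; the outer shell contributes nothing inside itself. Q_enc = 26.7 μC = 2.67×10^-5 C.
Since E is radial and uniform over the Gaussian sphere, Φ = E·4πr² = Q_enc/ε₀.
E = k|Q_enc|/r² = (8.99×10^9)(2.67×10^-5)/(0.367)² = 1.78×10^6 N/C.

E = 1.78e6 N/C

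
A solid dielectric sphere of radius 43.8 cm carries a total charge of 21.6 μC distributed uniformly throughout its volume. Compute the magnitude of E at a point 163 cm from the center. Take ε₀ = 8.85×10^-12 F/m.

Symmetry ⇒ E = E(r) r̂. Gaussian sphere of radius r = 163 cm (r > R, so the entire charge is enclosed).
Q_enc = 21.6 μC = 2.16e-5 C.
Gauss's law: E·4πr² = Q_enc/ε₀.
E = |Q_enc|/(4πε₀r²) = (2.16×10^-5)/(4π·8.85×10^-12·(1.63)²) = 7.31e4 N/C.

|E| ≈ 7.31×10^4 N/C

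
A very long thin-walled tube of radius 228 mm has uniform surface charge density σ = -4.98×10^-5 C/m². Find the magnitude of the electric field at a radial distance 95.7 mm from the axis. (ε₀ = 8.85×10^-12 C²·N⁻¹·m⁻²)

E = 0 (no enclosed charge)

Take a coaxial cylindrical Gaussian surface of radius r = 95.7 mm and length L (r < 228 mm, inside the shell).
All the surface charge lies outside this cylinder: Q_enc = 0, hence E = 0.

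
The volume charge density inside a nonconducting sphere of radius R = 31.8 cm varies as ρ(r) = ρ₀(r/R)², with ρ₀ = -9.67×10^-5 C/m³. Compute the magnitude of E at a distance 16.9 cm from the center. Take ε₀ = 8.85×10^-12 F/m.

By spherical symmetry E is radial; choose a Gaussian sphere of radius r = 16.9 cm (r < R).
Integrate the density: Q_enc = 4π ∫₀^r ρ₀(r'/R)^2 r'² dr' = 4πρ₀ r^5/(5·R²) = -3.313×10^-7 C.
By Gauss's law, ∮E·dA = E·4πr² = Q_enc/ε₀.
E = |Q_enc|/(4πε₀r²) = (3.313×10^-7)/(4π·8.85×10^-12·(0.169)²) = 1.04×10^5 N/C.

1.04×10^5 V/m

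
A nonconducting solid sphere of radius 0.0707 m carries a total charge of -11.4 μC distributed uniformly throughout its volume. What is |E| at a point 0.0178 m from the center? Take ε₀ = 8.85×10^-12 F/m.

5.16e6 V/m

Symmetry ⇒ E = E(r) r̂. Gaussian sphere of radius r = 0.0178 m (r < R).
Only the charge within r is enclosed: Q_enc = Q·(r/R)³ = (-11.4 μC)·(0.0178 m/0.0707 m)³ = -1.819e-7 C.
Gauss's law: E·4πr² = Q_enc/ε₀.
E = |Q_enc|/(4πε₀r²) = (1.819×10^-7)/(4π·8.85×10^-12·(0.0178)²) = 5.16e6 N/C.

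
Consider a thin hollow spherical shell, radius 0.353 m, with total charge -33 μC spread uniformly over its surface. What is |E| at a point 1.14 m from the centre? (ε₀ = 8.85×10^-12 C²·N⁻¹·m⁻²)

|E| ≈ 2.28×10^5 N/C

By spherical symmetry E is radial; choose a Gaussian sphere of radius r = 1.14 m (r > 0.353 m).
The entire shell is enclosed: Q_enc = -3.30×10^-5 C.
Applying ∮E·dA = Q_enc/ε₀ with Φ = E(4πr²):
E = |Q_enc|/(4πε₀r²) = (3.30×10^-5)/(4π·8.85×10^-12·(1.14)²) = 2.28×10^5 N/C.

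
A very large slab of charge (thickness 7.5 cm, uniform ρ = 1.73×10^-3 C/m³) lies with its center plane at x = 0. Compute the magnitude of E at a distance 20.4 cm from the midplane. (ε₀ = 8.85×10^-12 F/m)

The point |x| = 20.4 cm lies outside the slab (half-thickness 0.0375 m). A symmetric pillbox spanning the full slab encloses Q_enc = ρ·d·A.
Flux = 2EA ⇒ E = |ρ|d/(2ε₀), independent of distance outside.
E = (1.73×10^-3)(0.075)/(2·8.85×10^-12) = 7.33e6 N/C.

E = 7.33e6 N/C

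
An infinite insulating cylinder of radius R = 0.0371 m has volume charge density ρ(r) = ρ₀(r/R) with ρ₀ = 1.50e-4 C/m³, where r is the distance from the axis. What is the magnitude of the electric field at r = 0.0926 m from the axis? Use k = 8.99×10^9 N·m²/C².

By cylindrical symmetry E is radial; use a coaxial Gaussian cylinder of radius 0.0926 m and length L (r > R, full charge per length enclosed).
λ_enc = 2π ∫₀^R ρ₀(r'/R)^1 r' dr' = 2πρ₀R²/3 = 4.324×10^-7 C/m.
Gauss's law: E·2πrL = λ_enc L/ε₀.
E = 2k|λ_enc|/r = 2(8.99×10^9)(4.324×10^-7)/(0.0926) = 8.40×10^4 N/C.

|E| = 8.40×10^4 V/m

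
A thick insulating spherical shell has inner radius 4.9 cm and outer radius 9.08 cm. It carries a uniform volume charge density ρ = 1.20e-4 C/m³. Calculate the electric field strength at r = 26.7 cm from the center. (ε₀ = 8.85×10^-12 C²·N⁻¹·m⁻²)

|E| = 4.00×10^4 N/C

By spherical symmetry E is radial; choose a Gaussian sphere of radius r = 26.7 cm (r > 9.08 cm, enclosing the whole shell).
Q_enc = ρ·(4π/3)(b³ − a³) = (1.20e-4)·(4π/3)·((0.0908)³ − (0.049)³) = 3.172×10^-7 C.
By Gauss's law, ∮E·dA = E·4πr² = Q_enc/ε₀.
E = |Q_enc|/(4πε₀r²) = (3.172×10^-7)/(4π·8.85×10^-12·(0.267)²) = 4.00×10^4 N/C.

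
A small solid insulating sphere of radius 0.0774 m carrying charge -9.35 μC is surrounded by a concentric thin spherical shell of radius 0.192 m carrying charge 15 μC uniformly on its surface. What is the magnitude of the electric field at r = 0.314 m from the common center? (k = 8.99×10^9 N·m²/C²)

5.15×10^5 N/C

Use a concentric Gaussian sphere at r = 0.314 m (r > 0.192 m, enclosing both).
Q_enc = (-9.35 μC) + (15 μC) = 5.65×10^-6 C.
Gauss's law: E·4πr² = Q_enc/ε₀.
E = k|Q_enc|/r² = (8.99×10^9)(5.65×10^-6)/(0.314)² = 5.15×10^5 N/C.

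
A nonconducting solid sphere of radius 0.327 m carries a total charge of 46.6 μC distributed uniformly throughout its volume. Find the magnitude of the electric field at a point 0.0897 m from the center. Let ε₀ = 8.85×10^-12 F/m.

By spherical symmetry E is radial; choose a Gaussian sphere of radius r = 0.0897 m (r < R).
Only the charge within r is enclosed: Q_enc = Q·(r/R)³ = (46.6 μC)·(0.0897 m/0.327 m)³ = 9.619e-7 C.
By Gauss's law, ∮E·dA = E·4πr² = Q_enc/ε₀.
E = |Q_enc|/(4πε₀r²) = (9.619×10^-7)/(4π·8.85×10^-12·(0.0897)²) = 1.07e6 N/C.

1.07e6 N/C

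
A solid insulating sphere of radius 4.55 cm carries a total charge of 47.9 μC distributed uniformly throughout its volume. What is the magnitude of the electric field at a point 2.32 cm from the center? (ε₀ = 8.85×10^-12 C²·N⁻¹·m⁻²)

Symmetry ⇒ E = E(r) r̂. Gaussian sphere of radius r = 2.32 cm (r < R).
For a uniform sphere the enclosed fraction is (r/R)³, so Q_enc = (47.9 μC)(0.0232/0.0455)³ = 6.35×10^-6 C.
By Gauss's law, ∮E·dA = E·4πr² = Q_enc/ε₀.
E = |Q_enc|/(4πε₀r²) = (6.35×10^-6)/(4π·8.85×10^-12·(0.0232)²) = 1.06×10^8 N/C.

E = 1.06×10^8 V/m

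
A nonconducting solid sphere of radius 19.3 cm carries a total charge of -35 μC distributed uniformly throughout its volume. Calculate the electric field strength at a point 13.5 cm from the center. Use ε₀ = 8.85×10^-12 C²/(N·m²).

5.91×10^6 N/C

Take a concentric spherical Gaussian surface of radius r = 13.5 cm (r < R).
For a uniform sphere the enclosed fraction is (r/R)³, so Q_enc = (-35 μC)(0.135/0.193)³ = -1.198×10^-5 C.
By Gauss's law, ∮E·dA = E·4πr² = Q_enc/ε₀.
E = |Q_enc|/(4πε₀r²) = (1.198×10^-5)/(4π·8.85×10^-12·(0.135)²) = 5.91e6 N/C.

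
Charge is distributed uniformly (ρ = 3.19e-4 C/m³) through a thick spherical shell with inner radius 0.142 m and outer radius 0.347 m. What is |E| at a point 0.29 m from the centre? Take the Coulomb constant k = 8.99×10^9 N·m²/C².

3.07×10^6 N/C

By spherical symmetry E is radial; choose a Gaussian sphere of radius r = 0.29 m (within the shell material, 0.142 m < r < 0.347 m).
Only the shell between 0.142 m and r is enclosed: Q_enc = ρ·(4π/3)(r³ − a³) = (3.19e-4)·(4π/3)·((0.29)³ − (0.142)³) = 2.876×10^-5 C.
Applying ∮E·dA = Q_enc/ε₀ with Φ = E(4πr²):
E = k|Q_enc|/r² = (8.99×10^9)(2.876×10^-5)/(0.29)² = 3.07×10^6 N/C.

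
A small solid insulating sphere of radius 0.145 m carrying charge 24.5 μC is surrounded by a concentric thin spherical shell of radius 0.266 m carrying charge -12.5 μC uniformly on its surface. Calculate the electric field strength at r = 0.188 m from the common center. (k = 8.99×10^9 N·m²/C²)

6.23×10^6 N/C

By spherical symmetry E is radial; choose a Gaussian sphere of radius r = 0.188 m (between the bodies, 0.145 m < r < 0.266 m).
Only the inner charge is enclosed; the outer shell contributes nothing inside itself. Q_enc = 24.5 μC = 2.45e-5 C.
Applying ∮E·dA = Q_enc/ε₀ with Φ = E(4πr²):
E = k|Q_enc|/r² = (8.99×10^9)(2.45e-5)/(0.188)² = 6.23e6 N/C.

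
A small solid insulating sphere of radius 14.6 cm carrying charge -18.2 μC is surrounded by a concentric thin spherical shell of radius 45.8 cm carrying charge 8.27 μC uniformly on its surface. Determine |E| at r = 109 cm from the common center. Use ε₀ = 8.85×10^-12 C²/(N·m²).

By spherical symmetry E is radial; choose a Gaussian sphere of radius r = 109 cm (r > 45.8 cm, enclosing both).
Q_enc = (-18.2 μC) + (8.27 μC) = -9.93e-6 C.
By Gauss's law, ∮E·dA = E·4πr² = Q_enc/ε₀.
E = |Q_enc|/(4πε₀r²) = (9.93×10^-6)/(4π·8.85×10^-12·(1.09)²) = 7.52e4 N/C.

|E| = 7.52×10^4 N/C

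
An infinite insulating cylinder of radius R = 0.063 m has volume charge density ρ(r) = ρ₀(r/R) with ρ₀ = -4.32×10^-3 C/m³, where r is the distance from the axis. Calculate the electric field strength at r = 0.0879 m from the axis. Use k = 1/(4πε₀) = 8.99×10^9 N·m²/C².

Coaxial Gaussian cylinder, radius r = 0.0879 m, length L (r > R, full charge per length enclosed).
λ_enc = 2π ∫₀^R ρ₀(r'/R)^1 r' dr' = 2πρ₀R²/3 = -3.591e-5 C/m.
By Gauss's law (flux through the curved wall only), E·2πrL = λ_enc L/ε₀.
E = 2k|λ_enc|/r = 2(8.99×10^9)(3.591e-5)/(0.0879) = 7.35×10^6 N/C.

E ≈ 7.35×10^6 N/C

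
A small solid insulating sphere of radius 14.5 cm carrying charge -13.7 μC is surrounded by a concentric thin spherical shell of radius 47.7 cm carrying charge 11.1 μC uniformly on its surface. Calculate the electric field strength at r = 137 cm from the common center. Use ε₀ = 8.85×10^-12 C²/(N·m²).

|E| = 1.25×10^4 N/C

By spherical symmetry E is radial; choose a Gaussian sphere of radius r = 137 cm (r > 47.7 cm, enclosing both).
Q_enc = (-13.7 μC) + (11.1 μC) = -2.60×10^-6 C.
Applying ∮E·dA = Q_enc/ε₀ with Φ = E(4πr²):
E = |Q_enc|/(4πε₀r²) = (2.60e-6)/(4π·8.85×10^-12·(1.37)²) = 1.25e4 N/C.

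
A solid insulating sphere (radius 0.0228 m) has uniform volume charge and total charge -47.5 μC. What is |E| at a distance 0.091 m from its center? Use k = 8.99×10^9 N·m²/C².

Take a concentric spherical Gaussian surface of radius r = 0.091 m (r > R, so the entire charge is enclosed).
Q_enc = -47.5 μC = -4.75×10^-5 C.
Since E is radial and uniform over the Gaussian sphere, Φ = E·4πr² = Q_enc/ε₀.
E = k|Q_enc|/r² = (8.99×10^9)(4.75e-5)/(0.091)² = 5.16×10^7 N/C.

5.16×10^7 N/C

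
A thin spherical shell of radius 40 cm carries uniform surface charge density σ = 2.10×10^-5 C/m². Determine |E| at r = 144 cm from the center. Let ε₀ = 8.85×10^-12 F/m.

|E| ≈ 1.83×10^5 V/m

By spherical symmetry E is radial; choose a Gaussian sphere of radius r = 144 cm (r > 40 cm).
The entire shell is enclosed: Q_enc = σ·4πR² = (2.10e-5)·4π·(0.4)² = 4.222×10^-5 C.
Applying ∮E·dA = Q_enc/ε₀ with Φ = E(4πr²):
E = |Q_enc|/(4πε₀r²) = (4.222×10^-5)/(4π·8.85×10^-12·(1.44)²) = 1.83e5 N/C.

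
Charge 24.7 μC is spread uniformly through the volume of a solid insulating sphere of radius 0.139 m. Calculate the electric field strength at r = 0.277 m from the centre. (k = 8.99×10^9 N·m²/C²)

|E| ≈ 2.89×10^6 N/C

Symmetry ⇒ E = E(r) r̂. Gaussian sphere of radius r = 0.277 m (r > R, so the entire charge is enclosed).
Q_enc = 24.7 μC = 2.47×10^-5 C.
Gauss's law: E·4πr² = Q_enc/ε₀.
E = k|Q_enc|/r² = (8.99×10^9)(2.47×10^-5)/(0.277)² = 2.89×10^6 N/C.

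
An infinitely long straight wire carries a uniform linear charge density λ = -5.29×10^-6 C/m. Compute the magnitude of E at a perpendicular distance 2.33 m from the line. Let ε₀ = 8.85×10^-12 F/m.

Take a coaxial cylindrical Gaussian surface of radius r = 2.33 m and length L.
Q_enc = λL, so λ_enc = -5.29×10^-6 C/m.
Applying ∮E·dA = Q_enc/ε₀ with the end caps contributing no flux:
E = |λ_enc|/(2πε₀r) = (5.29×10^-6)/(2π·8.85×10^-12·2.33) = 4.08×10^4 N/C.

|E| ≈ 4.08e4 V/m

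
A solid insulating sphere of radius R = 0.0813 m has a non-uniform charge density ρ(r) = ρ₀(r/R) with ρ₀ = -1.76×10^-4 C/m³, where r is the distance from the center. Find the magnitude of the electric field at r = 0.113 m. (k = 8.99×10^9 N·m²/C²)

Take a concentric spherical Gaussian surface of radius r = 0.113 m (r > R, all charge enclosed).
Q_enc = 4π ∫₀^R ρ₀(r'/R)^1 r'² dr' = 4πρ₀R³/4 = -2.971×10^-7 C.
Since E is radial and uniform over the Gaussian sphere, Φ = E·4πr² = Q_enc/ε₀.
E = k|Q_enc|/r² = (8.99×10^9)(2.971×10^-7)/(0.113)² = 2.09×10^5 N/C.

E = 2.09×10^5 N/C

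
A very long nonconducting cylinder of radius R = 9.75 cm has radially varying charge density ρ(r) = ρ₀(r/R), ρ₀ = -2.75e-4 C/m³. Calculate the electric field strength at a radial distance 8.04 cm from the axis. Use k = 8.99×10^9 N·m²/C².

E ≈ 6.87×10^5 V/m

Choose a coaxial cylinder of radius r = 8.04 cm (arbitrary length L) as the Gaussian surface (r < R).
Integrating ρ over the cross-section to radius r: λ_enc = (2πρ₀/R) ∫₀^r r'^2 dr' = 2πρ₀ r^3/(3·R) = -3.07×10^-6 C/m.
By Gauss's law (flux through the curved wall only), E·2πrL = λ_enc L/ε₀.
E = 2k|λ_enc|/r = 2(8.99×10^9)(3.07e-6)/(0.0804) = 6.87e5 N/C.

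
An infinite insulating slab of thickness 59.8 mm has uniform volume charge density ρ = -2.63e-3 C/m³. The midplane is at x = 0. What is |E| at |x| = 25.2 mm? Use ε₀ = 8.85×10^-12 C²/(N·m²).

By symmetry E is perpendicular to the slab. A Gaussian pillbox from −25.2 mm to +25.2 mm (face area A) lies entirely within the slab.
Q_enc = ρ·(2x)·A and flux = 2EA, so 2EA = 2ρxA/ε₀ ⇒ E = |ρ|x/ε₀.
E = (2.63e-3)(0.0252)/(8.85×10^-12) = 7.49e6 N/C.

E ≈ 7.49e6 V/m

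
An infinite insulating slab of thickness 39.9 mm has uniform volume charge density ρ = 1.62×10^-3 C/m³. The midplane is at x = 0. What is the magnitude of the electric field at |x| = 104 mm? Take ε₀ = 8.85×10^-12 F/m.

The point |x| = 104 mm lies outside the slab (half-thickness 0.01995 m). A symmetric pillbox spanning the full slab encloses Q_enc = ρ·d·A.
Flux = 2EA ⇒ E = |ρ|d/(2ε₀), independent of distance outside.
E = (1.62×10^-3)(0.0399)/(2·8.85×10^-12) = 3.65e6 N/C.

E = 3.65×10^6 N/C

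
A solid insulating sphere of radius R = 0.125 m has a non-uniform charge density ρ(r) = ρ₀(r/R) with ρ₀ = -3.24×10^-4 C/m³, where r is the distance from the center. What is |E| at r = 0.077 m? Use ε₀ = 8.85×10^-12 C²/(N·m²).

|E| ≈ 4.34×10^5 N/C

Use a concentric Gaussian sphere at r = 0.077 m (r < R).
Q_enc = ∫₀^r ρ(r')·4πr'² dr' = (4πρ₀/R) ∫₀^r r'^3 dr' = 4πρ₀ r^4/(4·R) = -2.863e-7 C.
Applying ∮E·dA = Q_enc/ε₀ with Φ = E(4πr²):
E = |Q_enc|/(4πε₀r²) = (2.863e-7)/(4π·8.85×10^-12·(0.077)²) = 4.34×10^5 N/C.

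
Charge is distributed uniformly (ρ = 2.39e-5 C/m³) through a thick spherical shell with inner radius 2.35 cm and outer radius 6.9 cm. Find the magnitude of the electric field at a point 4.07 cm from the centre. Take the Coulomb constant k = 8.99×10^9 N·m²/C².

Use a concentric Gaussian sphere at r = 4.07 cm (within the shell material, 2.35 cm < r < 6.9 cm).
Enclosed charge is the volume from a to r: Q_enc = (4π/3)ρ(r³ − a³) = 5.45e-9 C.
Gauss's law: E·4πr² = Q_enc/ε₀.
E = k|Q_enc|/r² = (8.99×10^9)(5.45×10^-9)/(0.0407)² = 2.96e4 N/C.

E = 2.96×10^4 N/C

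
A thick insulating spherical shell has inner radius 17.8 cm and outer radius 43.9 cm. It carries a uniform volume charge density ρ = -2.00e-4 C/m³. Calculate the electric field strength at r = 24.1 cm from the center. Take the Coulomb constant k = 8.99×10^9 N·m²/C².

|E| = 1.08×10^6 N/C

By spherical symmetry E is radial; choose a Gaussian sphere of radius r = 24.1 cm (within the shell material, 17.8 cm < r < 43.9 cm).
Enclosed charge is the volume from a to r: Q_enc = (4π/3)ρ(r³ − a³) = -7.002×10^-6 C.
Since E is radial and uniform over the Gaussian sphere, Φ = E·4πr² = Q_enc/ε₀.
E = k|Q_enc|/r² = (8.99×10^9)(7.002×10^-6)/(0.241)² = 1.08×10^6 N/C.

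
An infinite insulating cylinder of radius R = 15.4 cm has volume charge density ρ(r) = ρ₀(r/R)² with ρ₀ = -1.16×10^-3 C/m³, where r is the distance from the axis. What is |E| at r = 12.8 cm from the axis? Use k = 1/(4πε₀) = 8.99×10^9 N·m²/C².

Coaxial Gaussian cylinder, radius r = 12.8 cm, length L (r < R).
λ_enc = ∫₀^r ρ(r')·2πr' dr' = (2πρ₀/R²)·r^4/4 = -2.062e-5 C/m.
Since E is radial and uniform over the curved surface, Φ = E·2πrL = Q_enc/ε₀ = λ_enc L/ε₀.
E = 2k|λ_enc|/r = 2(8.99×10^9)(2.062×10^-5)/(0.128) = 2.90×10^6 N/C.

E ≈ 2.90e6 N/C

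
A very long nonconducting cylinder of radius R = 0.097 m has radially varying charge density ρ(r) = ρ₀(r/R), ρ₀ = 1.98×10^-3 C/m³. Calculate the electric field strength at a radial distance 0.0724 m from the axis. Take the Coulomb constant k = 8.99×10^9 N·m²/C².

|E| = 4.03×10^6 N/C

Take a coaxial cylindrical Gaussian surface of radius r = 0.0724 m and length L (r < R).
Integrating ρ over the cross-section to radius r: λ_enc = (2πρ₀/R) ∫₀^r r'^2 dr' = 2πρ₀ r^3/(3·R) = 1.622×10^-5 C/m.
Gauss's law: E·2πrL = λ_enc L/ε₀.
E = 2k|λ_enc|/r = 2(8.99×10^9)(1.622×10^-5)/(0.0724) = 4.03e6 N/C.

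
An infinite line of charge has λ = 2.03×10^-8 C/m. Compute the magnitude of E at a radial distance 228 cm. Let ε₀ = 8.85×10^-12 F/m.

By cylindrical symmetry E is radial; use a coaxial Gaussian cylinder of radius 228 cm and length L.
Q_enc = λL, so λ_enc = 2.03×10^-8 C/m.
By Gauss's law (flux through the curved wall only), E·2πrL = λ_enc L/ε₀.
E = |λ_enc|/(2πε₀r) = (2.03×10^-8)/(2π·8.85×10^-12·2.28) = 160 N/C.

|E| = 160 V/m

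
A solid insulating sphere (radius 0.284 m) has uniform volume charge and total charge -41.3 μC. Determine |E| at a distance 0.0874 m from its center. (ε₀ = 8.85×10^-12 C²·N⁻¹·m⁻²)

E = 1.42×10^6 N/C

Take a concentric spherical Gaussian surface of radius r = 0.0874 m (r < R).
Only the charge within r is enclosed: Q_enc = Q·(r/R)³ = (-41.3 μC)·(0.0874 m/0.284 m)³ = -1.204×10^-6 C.
Since E is radial and uniform over the Gaussian sphere, Φ = E·4πr² = Q_enc/ε₀.
E = |Q_enc|/(4πε₀r²) = (1.204e-6)/(4π·8.85×10^-12·(0.0874)²) = 1.42×10^6 N/C.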